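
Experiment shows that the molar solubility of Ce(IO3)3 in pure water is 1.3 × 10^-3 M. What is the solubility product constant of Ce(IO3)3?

Ce(IO3)3(s) <=> Ce^3+(aq) + 3 IO3^-(aq)
For each mole of Ce(IO3)3 that dissolves: [Ce^3+] = s, [IO3^-] = 3s.
Ksp = [Ce^3+][IO3^-]^3
Ksp = s(3s)^3 = 27s^4
With s = 1.3 × 10^-3: Ksp = 7.7 x 10^-11

Ksp ≈ 7.7 x 10^-11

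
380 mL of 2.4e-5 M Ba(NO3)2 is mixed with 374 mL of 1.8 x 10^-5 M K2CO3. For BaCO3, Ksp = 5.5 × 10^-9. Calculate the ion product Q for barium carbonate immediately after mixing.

Total volume = 380 + 374 = 754 mL.
[Ba^2+] = 2.4 × 10^-5 × (380/754) = 1.21 × 10^-5 M
[CO3^2-] = 1.8 x 10^-5 × (374/754) = 8.93 × 10^-6 M
BaCO3(s) ⇌ Ba^2+(aq) + CO3^2-(aq), so Q = [Ba^2+][CO3^2-]
Q = (1.21 x 10^-5)(8.93 × 10^-6) = 1.1 × 10^-10
Q < Ksp, so no precipitate of BaCO3 forms.

Q = 1.1 × 10^-10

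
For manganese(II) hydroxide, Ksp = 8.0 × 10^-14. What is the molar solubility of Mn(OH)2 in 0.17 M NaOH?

Mn(OH)2(s) ⇌ Mn^2+ + 2 OH^-
Ksp = [Mn^2+][OH^-]^2
If s mol/L dissolves here, [Mn^2+] = s, [OH^-] = 0.17 + 2s ≈ 0.17 (common-ion effect: OH^- is already 0.17 M).
Ksp ≈ s × (0.17)^2
s = 2.8 × 10^-12 M
Check: 2s = 5.5 × 10^-12 ≪ 0.17, so the approximation is valid.

2.8 × 10^-12 M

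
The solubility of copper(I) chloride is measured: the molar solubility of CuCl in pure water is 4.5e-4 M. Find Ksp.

2.0 × 10^-7

CuCl(s) ⇌ Cu^+(aq) + Cl^-(aq)
With molar solubility s: [Cu^+] = s, [Cl^-] = s.
Ksp = [Cu^+][Cl^-]
Ksp = s × s = s^2
With s = 4.5 x 10^-4: Ksp = 2.0 × 10^-7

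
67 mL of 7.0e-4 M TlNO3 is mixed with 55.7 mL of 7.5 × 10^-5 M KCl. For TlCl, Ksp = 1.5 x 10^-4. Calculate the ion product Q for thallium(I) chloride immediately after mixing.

Total volume = 67 + 55.7 = 122.7 mL.
[Tl^+] = 7.0 × 10^-4 × (67/122.7) = 3.82 × 10^-4 M
[Cl^-] = 7.5 x 10^-5 × (55.7/122.7) = 3.40 x 10^-5 M
TlCl(s) ⇌ Tl^+ + Cl^-, so Q = [Tl^+][Cl^-]
Q = (3.82 x 10^-4)(3.40 x 10^-5) = 1.3 × 10^-8
Q < Ksp, so no precipitate of TlCl forms.

Q = 1.3 x 10^-8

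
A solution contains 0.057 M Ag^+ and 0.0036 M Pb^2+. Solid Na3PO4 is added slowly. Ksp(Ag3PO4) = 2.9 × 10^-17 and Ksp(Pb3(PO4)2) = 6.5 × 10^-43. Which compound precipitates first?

Pb3(PO4)2

Each salt begins to precipitate when Q = Ksp, i.e. when [PO4^3-] reaches its threshold.
For Ag3PO4: 2.9 × 10^-17 = (0.057)^3 × [PO4^3-]  ⇒  [PO4^3-] = 1.6 × 10^-13 M.
For Pb3(PO4)2: 6.5 × 10^-43 = (0.0036)^3 × [PO4^3-]^2  ⇒  [PO4^3-] = 3.7 × 10^-18 M.
The salt with the lower threshold [PO4^3-] precipitates first: Pb3(PO4)2.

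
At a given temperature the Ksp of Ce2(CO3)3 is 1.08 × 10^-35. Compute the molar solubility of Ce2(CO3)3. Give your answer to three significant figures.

3.98 × 10^-8 M

Ce2(CO3)3(s) ⇌ 2 Ce^3+ + 3 CO3^2-
Ksp = [Ce^3+]^2[CO3^2-]^3
With molar solubility s: [Ce^3+] = 2s, [CO3^2-] = 3s.
Ksp = (2s)^2(3s)^3 = 108s^5
Solving, s = (1.08 × 10^-35/108)^(1/5) = 3.98 × 10^-8 M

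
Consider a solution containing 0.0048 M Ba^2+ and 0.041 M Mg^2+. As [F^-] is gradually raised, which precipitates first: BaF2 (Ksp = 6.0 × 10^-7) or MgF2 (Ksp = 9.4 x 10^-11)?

Each salt begins to precipitate when Q = Ksp, i.e. when [F^-] reaches its threshold.
For BaF2: 6.0 × 10^-7 = 0.0048 × [F^-]^2  ⇒  [F^-] = 1.1 x 10^-2 M.
For MgF2: 9.4 x 10^-11 = 0.041 × [F^-]^2  ⇒  [F^-] = 4.8 × 10^-5 M.
The salt with the lower threshold [F^-] precipitates first: MgF2.

MgF2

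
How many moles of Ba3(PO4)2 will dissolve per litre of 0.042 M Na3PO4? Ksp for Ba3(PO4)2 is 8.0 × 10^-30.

Ba3(PO4)2(s) ⇌ 3 Ba^2+(aq) + 2 PO4^3-(aq)
Ksp = [Ba^2+]^3[PO4^3-]^2
Let s be the molar solubility in this solution. [Ba^2+] = 3s, [PO4^3-] = 0.042 + 2s ≈ 0.042 (common-ion effect: PO4^3- is already 0.042 M).
Ksp ≈ (3s)^3 × (0.042)^2
s = 5.5 × 10^-10 M
Check: 2s = 1.1 x 10^-9 ≪ 0.042, so the approximation is valid.

s ≈ 5.5 × 10^-10 M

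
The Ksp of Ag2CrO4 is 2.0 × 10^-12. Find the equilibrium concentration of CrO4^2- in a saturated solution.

Ag2CrO4(s) ⇌ 2 Ag^+(aq) + CrO4^2-(aq)
Ksp = [Ag^+]^2[CrO4^2-]
For each mole of Ag2CrO4 that dissolves: [Ag^+] = 2s, [CrO4^2-] = s.
Ksp = (2s)^2s = 4s^3
s^3 = 2.0 × 10^-12 / 4, so s = 7.94 x 10^-5 M
[CrO4^2-] = s = 7.9 × 10^-5 M

[CrO4^2-] = 7.9e-5 M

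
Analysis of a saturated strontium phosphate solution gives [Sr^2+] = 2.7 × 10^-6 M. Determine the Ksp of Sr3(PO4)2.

Sr3(PO4)2(s) <=> 3 Sr^2+ + 2 PO4^3-
Stoichiometry gives [PO4^3-] = (2/3)[Sr^2+] = 1.80 × 10^-6 M.
Ksp = [Sr^2+]^3[PO4^3-]^2
Ksp = (2.7 × 10^-6)^3 × (1.80 × 10^-6)^2 = 6.4 × 10^-29

6.4 × 10^-29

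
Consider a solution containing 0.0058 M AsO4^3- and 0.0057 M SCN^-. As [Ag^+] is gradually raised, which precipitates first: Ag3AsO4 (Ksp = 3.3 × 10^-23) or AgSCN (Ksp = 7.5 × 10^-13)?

Each salt begins to precipitate when Q = Ksp, i.e. when [Ag^+] reaches its threshold.
For Ag3AsO4: 3.3 × 10^-23 = 0.0058 × [Ag^+]^3  ⇒  [Ag^+] = 1.8 x 10^-7 M.
For AgSCN: 7.5 × 10^-13 = 0.0057 × [Ag^+]  ⇒  [Ag^+] = 1.3 × 10^-10 M.
The salt with the lower threshold [Ag^+] precipitates first: AgSCN.

AgSCN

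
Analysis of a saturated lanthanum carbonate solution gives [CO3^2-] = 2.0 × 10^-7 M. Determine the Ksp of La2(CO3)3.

1.4 x 10^-34

La2(CO3)3(s) ⇌ 2 La^3+ + 3 CO3^2-
Stoichiometry gives [La^3+] = (2/3)[CO3^2-] = 1.33 x 10^-7 M.
Ksp = [La^3+]^2[CO3^2-]^3
Ksp = (1.33 x 10^-7)^2 × (2.0 × 10^-7)^3 = 1.4 × 10^-34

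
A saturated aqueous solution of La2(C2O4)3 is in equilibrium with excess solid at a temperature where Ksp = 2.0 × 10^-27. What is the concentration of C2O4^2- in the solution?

La2(C2O4)3(s) <=> 2 La^3+(aq) + 3 C2O4^2-(aq)
Ksp = [La^3+]^2[C2O4^2-]^3
Let s = molar solubility. Then [La^3+] = 2s and [C2O4^2-] = 3s.
So Ksp = (2s)^2 × (3s)^3 = 108s^5
s^5 = 2.0 × 10^-27 / 108, so s = 1.79 × 10^-6 M
[C2O4^2-] = 3s = 5.4 × 10^-6 M

[C2O4^2-] = 5.4e-6 M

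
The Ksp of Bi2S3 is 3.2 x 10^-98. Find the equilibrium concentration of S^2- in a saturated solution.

[S^2-] = 3.7e-20 M

Bi2S3(s) ⇌ 2 Bi^3+(aq) + 3 S^2-(aq)
Ksp = [Bi^3+]^2[S^2-]^3
With molar solubility s: [Bi^3+] = 2s, [S^2-] = 3s.
Ksp = (2s)^2(3s)^3 = 108s^5
s = (3.2 x 10^-98 / 108)^(1/5) = 1.24 × 10^-20 M
[S^2-] = 3s = 3.7 x 10^-20 M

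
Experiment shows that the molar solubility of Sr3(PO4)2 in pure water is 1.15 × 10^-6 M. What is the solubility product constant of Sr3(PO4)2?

Sr3(PO4)2(s) ⇌ 3 Sr^2+(aq) + 2 PO4^3-(aq)
For each mole of Sr3(PO4)2 that dissolves: [Sr^2+] = 3s, [PO4^3-] = 2s.
Ksp = [Sr^2+]^3[PO4^3-]^2
Substituting: Ksp = (3s)^3(2s)^2 = 108s^5
Ksp = 108 × (1.15 × 10^-6)^5 = 2.17 x 10^-28

Ksp = 2.17 x 10^-28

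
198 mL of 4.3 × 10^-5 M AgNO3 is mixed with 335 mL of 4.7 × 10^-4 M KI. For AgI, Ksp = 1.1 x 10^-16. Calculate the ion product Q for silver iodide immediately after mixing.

Q ≈ 4.7e-9

Total volume = 198 + 335 = 533 mL.
[Ag^+] = 4.3 x 10^-5 × (198/533) = 1.60 × 10^-5 M
[I^-] = 4.7 × 10^-4 × (335/533) = 2.95 × 10^-4 M
AgI(s) ⇌ Ag^+ + I^-, so Q = [Ag^+][I^-]
Q = (1.60 × 10^-5)(2.95 × 10^-4) = 4.7 × 10^-9
Q > Ksp, so AgI will precipitate.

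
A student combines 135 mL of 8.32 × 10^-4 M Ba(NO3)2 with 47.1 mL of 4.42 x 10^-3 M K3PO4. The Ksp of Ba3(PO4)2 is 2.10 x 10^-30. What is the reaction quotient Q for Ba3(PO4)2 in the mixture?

Q ≈ 3.07 × 10^-16

Total volume = 135 + 47.1 = 182.1 mL.
[Ba^2+] = 8.32 × 10^-4 × (135/182.1) = 6.168 x 10^-4 M
[PO4^3-] = 4.42 x 10^-3 × (47.1/182.1) = 1.143 × 10^-3 M
Ba3(PO4)2(s) ⇌ 3 Ba^2+ + 2 PO4^3-, so Q = [Ba^2+]^3[PO4^3-]^2
Q = (6.168 × 10^-4)^3(1.143 x 10^-3)^2 = 3.07 x 10^-16
Q > Ksp, so Ba3(PO4)2 will precipitate.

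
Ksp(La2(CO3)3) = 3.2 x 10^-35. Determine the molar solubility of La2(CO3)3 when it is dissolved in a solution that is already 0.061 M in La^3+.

La2(CO3)3(s) ⇌ 2 La^3+(aq) + 3 CO3^2-(aq)
Ksp = [La^3+]^2[CO3^2-]^3
If s mol/L dissolves here, [La^3+] = 0.061 + 2s ≈ 0.061, [CO3^2-] = 3s (since the La^3+ already present dominates).
Ksp ≈ (0.061)^2 × (3s)^3
s = 6.8 x 10^-12 M
Check: 2s = 1.4 × 10^-11 ≪ 0.061, so the approximation is valid.

s = 6.8 × 10^-12 M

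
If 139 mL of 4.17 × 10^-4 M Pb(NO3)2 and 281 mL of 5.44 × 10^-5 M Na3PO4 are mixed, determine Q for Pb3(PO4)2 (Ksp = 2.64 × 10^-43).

Total volume = 139 + 281 = 420 mL.
[Pb^2+] = 4.17 × 10^-4 × (139/420) = 1.380 x 10^-4 M
[PO4^3-] = 5.44 × 10^-5 × (281/420) = 3.640 × 10^-5 M
Pb3(PO4)2(s) ⇌ 3 Pb^2+ + 2 PO4^3-, so Q = [Pb^2+]^3[PO4^3-]^2
Q = (1.380 × 10^-4)^3(3.640 × 10^-5)^2 = 3.48 × 10^-21
Q > Ksp, so Pb3(PO4)2 will precipitate.

3.48e-21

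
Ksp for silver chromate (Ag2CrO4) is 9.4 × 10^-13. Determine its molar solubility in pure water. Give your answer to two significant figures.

6.2e-5 M

Ag2CrO4(s) ⇌ 2 Ag^+(aq) + CrO4^2-(aq)
Ksp = [Ag^+]^2[CrO4^2-]
Let s = molar solubility. Then [Ag^+] = 2s and [CrO4^2-] = s.
Ksp = (2s)^2s = 4s^3
s^3 = 9.4 × 10^-13 / 4, so s = 6.2 × 10^-5 M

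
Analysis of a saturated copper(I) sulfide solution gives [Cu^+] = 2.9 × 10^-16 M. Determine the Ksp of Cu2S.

1.2e-47

Cu2S(s) ⇌ 2 Cu^+(aq) + S^2-(aq)
Stoichiometry gives [S^2-] = (1/2)[Cu^+] = 1.45 × 10^-16 M.
Ksp = [Cu^+]^2[S^2-]
Ksp = (2.9 × 10^-16)^2 × 1.45 × 10^-16 = 1.2 × 10^-47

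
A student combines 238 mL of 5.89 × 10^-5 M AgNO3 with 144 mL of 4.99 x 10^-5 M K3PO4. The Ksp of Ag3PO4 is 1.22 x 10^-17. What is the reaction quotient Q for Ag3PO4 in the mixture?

Total volume = 238 + 144 = 382 mL.
[Ag^+] = 5.89 × 10^-5 × (238/382) = 3.670 x 10^-5 M
[PO4^3-] = 4.99 × 10^-5 × (144/382) = 1.881 × 10^-5 M
Ag3PO4(s) ⇌ 3 Ag^+(aq) + PO4^3-(aq), so Q = [Ag^+]^3[PO4^3-]
Q = (3.670 x 10^-5)^3(1.881 × 10^-5) = 9.30 × 10^-19
Q < Ksp, so no precipitate of Ag3PO4 forms.

Q ≈ 9.30 x 10^-19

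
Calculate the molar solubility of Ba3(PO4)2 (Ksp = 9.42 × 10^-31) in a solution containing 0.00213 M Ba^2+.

Ba3(PO4)2(s) ⇌ 3 Ba^2+(aq) + 2 PO4^3-(aq)
Ksp = [Ba^2+]^3[PO4^3-]^2
Let s = moles of Ba3(PO4)2 that dissolve per litre. [Ba^2+] = 0.00213 + 3s ≈ 0.00213, [PO4^3-] = 2s (Ksp is small, so little additional dissolves).
Ksp ≈ (0.00213)^3 × (2s)^2
s = 4.94 x 10^-12 M
Check: 3s = 1.5 × 10^-11 ≪ 0.00213, so the approximation is valid.

s = 4.94 x 10^-12 M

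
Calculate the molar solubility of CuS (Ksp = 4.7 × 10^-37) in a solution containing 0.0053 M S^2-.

8.9 x 10^-35 M

CuS(s) ⇌ Cu^2+ + S^2-
Ksp = [Cu^2+][S^2-]
Let s = moles of CuS that dissolve per litre. [Cu^2+] = s, [S^2-] = 0.0053 + s ≈ 0.0053 (common-ion effect: S^2- is already 0.0053 M).
Ksp ≈ s × 0.0053
s = 8.9 × 10^-35 M
Check: s = 8.9 × 10^-35 ≪ 0.0053, so the approximation is valid.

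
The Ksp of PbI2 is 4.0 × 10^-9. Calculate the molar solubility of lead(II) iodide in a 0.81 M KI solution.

PbI2(s) <=> Pb^2+ + 2 I^-
Ksp = [Pb^2+][I^-]^2
Let s = moles of PbI2 that dissolve per litre. [Pb^2+] = s, [I^-] = 0.81 + 2s ≈ 0.81 (common-ion effect: I^- is already 0.81 M).
Ksp ≈ s × (0.81)^2
s = 6.1 x 10^-9 M
Check: 2s = 1.2 × 10^-8 ≪ 0.81, so the approximation is valid.

s = 6.1e-9 M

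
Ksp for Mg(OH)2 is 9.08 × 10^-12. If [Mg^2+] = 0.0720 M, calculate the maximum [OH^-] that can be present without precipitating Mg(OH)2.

1.12 × 10^-5 M

Mg(OH)2(s) <=> Mg^2+ + 2 OH^-
Ksp = [Mg^2+][OH^-]^2
Precipitation begins when Q = Ksp. With [Mg^2+] = 0.0720 M:
9.08 × 10^-12 = (0.0720) × [OH^-]^2
[OH^-] = (9.08 × 10^-12 / 7.20 x 10^-2)^(1/2) = 1.12 × 10^-5 M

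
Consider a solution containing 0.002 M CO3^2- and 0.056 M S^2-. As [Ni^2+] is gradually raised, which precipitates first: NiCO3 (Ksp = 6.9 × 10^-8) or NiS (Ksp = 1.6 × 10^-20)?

NiS

Each salt begins to precipitate when Q = Ksp, i.e. when [Ni^2+] reaches its threshold.
For NiCO3: 6.9 × 10^-8 = 0.002 × [Ni^2+]  ⇒  [Ni^2+] = 3.5 × 10^-5 M.
For NiS: 1.6 × 10^-20 = 0.056 × [Ni^2+]  ⇒  [Ni^2+] = 2.9 x 10^-19 M.
The salt with the lower threshold [Ni^2+] precipitates first: NiS.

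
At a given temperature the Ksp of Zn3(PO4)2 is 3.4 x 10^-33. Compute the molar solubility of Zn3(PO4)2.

1.3e-7 M

Zn3(PO4)2(s) <=> 3 Zn^2+(aq) + 2 PO4^3-(aq)
Ksp = [Zn^2+]^3[PO4^3-]^2
With molar solubility s: [Zn^2+] = 3s, [PO4^3-] = 2s.
Ksp = (3s)^3(2s)^2 = 108s^5
Solving, s = (3.4 x 10^-33/108)^(1/5) = 1.3 x 10^-7 M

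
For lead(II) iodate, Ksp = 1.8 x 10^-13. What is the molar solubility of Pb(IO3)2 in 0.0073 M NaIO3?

s ≈ 3.4e-9 M

Pb(IO3)2(s) ⇌ Pb^2+(aq) + 2 IO3^-(aq)
Ksp = [Pb^2+][IO3^-]^2
If s mol/L dissolves here, [Pb^2+] = s, [IO3^-] = 0.0073 + 2s ≈ 0.0073 (common-ion effect: IO3^- is already 0.0073 M).
Ksp ≈ s × (0.0073)^2
s = 3.4 × 10^-9 M
Check: 2s = 6.8 x 10^-9 ≪ 0.0073, so the approximation is valid.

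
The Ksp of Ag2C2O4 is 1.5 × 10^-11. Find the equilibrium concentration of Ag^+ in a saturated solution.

Ag2C2O4(s) ⇌ 2 Ag^+ + C2O4^2-
Ksp = [Ag^+]^2[C2O4^2-]
With molar solubility s: [Ag^+] = 2s, [C2O4^2-] = s.
Substituting: Ksp = (2s)^2s = 4s^3
Solving, s = (1.5 × 10^-11/4)^(1/3) = 1.55 × 10^-4 M
[Ag^+] = 2s = 3.1 x 10^-4 M

3.1 × 10^-4 M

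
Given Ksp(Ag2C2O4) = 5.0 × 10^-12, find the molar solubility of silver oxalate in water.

Ag2C2O4(s) ⇌ 2 Ag^+ + C2O4^2-
Ksp = [Ag^+]^2[C2O4^2-]
With molar solubility s: [Ag^+] = 2s, [C2O4^2-] = s.
So Ksp = (2s)^2 × s = 4s^3
Solving, s = (5.0 × 10^-12/4)^(1/3) = 1.1 × 10^-4 M

1.1 × 10^-4 M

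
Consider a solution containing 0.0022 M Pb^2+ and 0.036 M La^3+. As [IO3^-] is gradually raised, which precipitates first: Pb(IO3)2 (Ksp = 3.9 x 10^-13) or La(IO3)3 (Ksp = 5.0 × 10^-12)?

Each salt begins to precipitate when Q = Ksp, i.e. when [IO3^-] reaches its threshold.
For Pb(IO3)2: 3.9 x 10^-13 = 0.0022 × [IO3^-]^2  ⇒  [IO3^-] = 1.3 × 10^-5 M.
For La(IO3)3: 5.0 × 10^-12 = 0.036 × [IO3^-]^3  ⇒  [IO3^-] = 5.2 x 10^-4 M.
The salt with the lower threshold [IO3^-] precipitates first: Pb(IO3)2.

Pb(IO3)2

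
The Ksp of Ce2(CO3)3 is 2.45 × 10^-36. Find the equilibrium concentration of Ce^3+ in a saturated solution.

Ce2(CO3)3(s) ⇌ 2 Ce^3+ + 3 CO3^2-
Ksp = [Ce^3+]^2[CO3^2-]^3
If s mol/L of Ce2(CO3)3 dissolves, [Ce^3+] = 2s and [CO3^2-] = 3s.
So Ksp = (2s)^2 × (3s)^3 = 108s^5
s^5 = 2.45 × 10^-36 / 108, so s = 2.959 x 10^-8 M
[Ce^3+] = 2s = 5.92 x 10^-8 M

[Ce^3+] = 5.92 × 10^-8 M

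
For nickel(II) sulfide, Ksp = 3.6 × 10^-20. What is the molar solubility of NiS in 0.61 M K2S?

NiS(s) ⇌ Ni^2+(aq) + S^2-(aq)
Ksp = [Ni^2+][S^2-]
If s mol/L dissolves here, [Ni^2+] = s, [S^2-] = 0.61 + s ≈ 0.61 (Ksp is small, so little additional dissolves).
Ksp ≈ s × 0.61
s = 5.9 x 10^-20 M
Check: s = 5.9 x 10^-20 ≪ 0.61, so the approximation is valid.

s = 5.9e-20 M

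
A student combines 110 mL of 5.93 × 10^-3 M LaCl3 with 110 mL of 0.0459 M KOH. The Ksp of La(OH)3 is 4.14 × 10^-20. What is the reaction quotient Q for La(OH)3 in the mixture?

Q = 3.58 × 10^-8

Total volume = 110 + 110 = 220 mL.
[La^3+] = 5.93 x 10^-3 × (110/220) = 2.965 × 10^-3 M
[OH^-] = 4.59 x 10^-2 × (110/220) = 2.295 × 10^-2 M
La(OH)3(s) ⇌ La^3+(aq) + 3 OH^-(aq), so Q = [La^3+][OH^-]^3
Q = (2.965 × 10^-3)(2.295 x 10^-2)^3 = 3.58 x 10^-8
Q > Ksp, so La(OH)3 will precipitate.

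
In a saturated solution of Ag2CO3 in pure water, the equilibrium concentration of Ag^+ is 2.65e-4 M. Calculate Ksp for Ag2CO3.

Ag2CO3(s) ⇌ 2 Ag^+(aq) + CO3^2-(aq)
Stoichiometry gives [CO3^2-] = (1/2)[Ag^+] = 1.325 x 10^-4 M.
Ksp = [Ag^+]^2[CO3^2-]
Ksp = (2.65 × 10^-4)^2 × 1.325 x 10^-4 = 9.30 x 10^-12

9.30e-12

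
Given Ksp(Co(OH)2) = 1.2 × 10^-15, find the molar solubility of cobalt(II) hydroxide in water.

s = 6.7 × 10^-6 M

Co(OH)2(s) <=> Co^2+ + 2 OH^-
Ksp = [Co^2+][OH^-]^2
For each mole of Co(OH)2 that dissolves: [Co^2+] = s, [OH^-] = 2s.
Substituting: Ksp = s(2s)^2 = 4s^3
s = (1.2 × 10^-15 / 4)^(1/3) = 6.7 × 10^-6 M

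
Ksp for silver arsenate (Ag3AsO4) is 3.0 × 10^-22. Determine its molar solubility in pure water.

Ag3AsO4(s) ⇌ 3 Ag^+(aq) + AsO4^3-(aq)
Ksp = [Ag^+]^3[AsO4^3-]
Let s = molar solubility. Then [Ag^+] = 3s and [AsO4^3-] = s.
Substituting: Ksp = (3s)^3s = 27s^4
Solving, s = (3.0 × 10^-22/27)^(1/4) = 1.8 x 10^-6 M

s = 1.8 × 10^-6 M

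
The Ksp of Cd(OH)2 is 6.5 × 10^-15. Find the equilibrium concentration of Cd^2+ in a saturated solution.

Cd(OH)2(s) ⇌ Cd^2+ + 2 OH^-
Ksp = [Cd^2+][OH^-]^2
For each mole of Cd(OH)2 that dissolves: [Cd^2+] = s, [OH^-] = 2s.
Ksp = s(2s)^2 = 4s^3
s = (6.5 × 10^-15 / 4)^(1/3) = 1.18 x 10^-5 M
[Cd^2+] = s = 1.2 × 10^-5 M

[Cd^2+] = 1.2 × 10^-5 M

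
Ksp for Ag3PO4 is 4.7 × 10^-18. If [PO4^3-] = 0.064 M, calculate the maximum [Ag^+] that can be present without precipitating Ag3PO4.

[Ag^+] = 4.2 x 10^-6 M

Ag3PO4(s) ⇌ 3 Ag^+ + PO4^3-
Ksp = [Ag^+]^3[PO4^3-]
Precipitation begins when Q = Ksp. With [PO4^3-] = 0.064 M:
4.7 × 10^-18 = (0.064) × [Ag^+]^3
[Ag^+] = (4.7 × 10^-18 / 6.4 × 10^-2)^(1/3) = 4.2 x 10^-6 M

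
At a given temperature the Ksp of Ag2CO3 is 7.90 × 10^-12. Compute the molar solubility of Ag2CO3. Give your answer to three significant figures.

Ag2CO3(s) <=> 2 Ag^+ + CO3^2-
Ksp = [Ag^+]^2[CO3^2-]
If s mol/L of Ag2CO3 dissolves, [Ag^+] = 2s and [CO3^2-] = s.
So Ksp = (2s)^2 × s = 4s^3
Solving, s = (7.90 × 10^-12/4)^(1/3) = 1.25 x 10^-4 M

s ≈ 1.25 × 10^-4 M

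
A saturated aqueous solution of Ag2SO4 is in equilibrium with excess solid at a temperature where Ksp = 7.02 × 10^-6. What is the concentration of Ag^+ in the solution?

[Ag^+] ≈ 2.41 × 10^-2 M

Ag2SO4(s) ⇌ 2 Ag^+(aq) + SO4^2-(aq)
Ksp = [Ag^+]^2[SO4^2-]
For each mole of Ag2SO4 that dissolves: [Ag^+] = 2s, [SO4^2-] = s.
Ksp = (2s)^2s = 4s^3
s^3 = 7.02 × 10^-6 / 4, so s = 1.206 × 10^-2 M
[Ag^+] = 2s = 2.41 x 10^-2 M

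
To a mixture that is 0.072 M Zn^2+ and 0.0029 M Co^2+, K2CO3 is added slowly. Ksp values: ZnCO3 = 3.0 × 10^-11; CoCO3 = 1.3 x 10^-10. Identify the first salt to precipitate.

ZnCO3

Precipitation of each salt starts when its ion product equals its Ksp.
For ZnCO3: 3.0 × 10^-11 = 0.072 × [CO3^2-]  ⇒  [CO3^2-] = 4.2 x 10^-10 M.
For CoCO3: 1.3 x 10^-10 = 0.0029 × [CO3^2-]  ⇒  [CO3^2-] = 4.5 x 10^-8 M.
The salt with the lower threshold [CO3^2-] precipitates first: ZnCO3.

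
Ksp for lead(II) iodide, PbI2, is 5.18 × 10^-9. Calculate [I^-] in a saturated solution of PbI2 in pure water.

[I^-] = 2.18e-3 M

PbI2(s) ⇌ Pb^2+(aq) + 2 I^-(aq)
Ksp = [Pb^2+][I^-]^2
If s mol/L of PbI2 dissolves, [Pb^2+] = s and [I^-] = 2s.
So Ksp = s × (2s)^2 = 4s^3
s = (5.18 × 10^-9 / 4)^(1/3) = 1.090 × 10^-3 M
[I^-] = 2s = 2.18 × 10^-3 M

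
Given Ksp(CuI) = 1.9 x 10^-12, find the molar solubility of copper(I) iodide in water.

1.4e-6 M

CuI(s) ⇌ Cu^+ + I^-
Ksp = [Cu^+][I^-]
If s mol/L of CuI dissolves, [Cu^+] = s and [I^-] = s.
Ksp = s^2
s = (1.9 x 10^-12)^(1/2) = 1.4 × 10^-6 M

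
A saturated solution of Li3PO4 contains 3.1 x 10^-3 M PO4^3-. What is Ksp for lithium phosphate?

Li3PO4(s) <=> 3 Li^+ + PO4^3-
Stoichiometry gives [Li^+] = (3/1)[PO4^3-] = 9.30 × 10^-3 M.
Ksp = [Li^+]^3[PO4^3-]
Ksp = (9.30 x 10^-3)^3 × 3.1 × 10^-3 = 2.5 × 10^-9

Ksp = 2.5 × 10^-9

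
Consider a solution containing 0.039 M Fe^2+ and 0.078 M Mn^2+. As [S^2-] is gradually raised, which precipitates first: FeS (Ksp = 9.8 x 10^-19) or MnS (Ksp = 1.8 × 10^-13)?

Precipitation of each salt starts when its ion product equals its Ksp.
For FeS: 9.8 x 10^-19 = 0.039 × [S^2-]  ⇒  [S^2-] = 2.5 x 10^-17 M.
For MnS: 1.8 × 10^-13 = 0.078 × [S^2-]  ⇒  [S^2-] = 2.3 x 10^-12 M.
The salt with the lower threshold [S^2-] precipitates first: FeS.

FeS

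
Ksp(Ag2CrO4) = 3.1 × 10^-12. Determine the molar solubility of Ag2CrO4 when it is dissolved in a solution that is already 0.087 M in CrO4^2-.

3.0 × 10^-6 M

Ag2CrO4(s) ⇌ 2 Ag^+(aq) + CrO4^2-(aq)
Ksp = [Ag^+]^2[CrO4^2-]
Let s be the molar solubility in this solution. [Ag^+] = 2s, [CrO4^2-] = 0.087 + s ≈ 0.087 (Ksp is small, so little additional dissolves).
Ksp ≈ (2s)^2 × 0.087
s = 3.0 × 10^-6 M
Check: s = 3.0 x 10^-6 ≪ 0.087, so the approximation is valid.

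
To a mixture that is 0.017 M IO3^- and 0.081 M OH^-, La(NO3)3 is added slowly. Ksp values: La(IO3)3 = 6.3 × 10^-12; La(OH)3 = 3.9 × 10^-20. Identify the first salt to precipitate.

La(OH)3

Each salt begins to precipitate when Q = Ksp, i.e. when [La^3+] reaches its threshold.
For La(IO3)3: 6.3 × 10^-12 = (0.017)^3 × [La^3+]  ⇒  [La^3+] = 1.3 × 10^-6 M.
For La(OH)3: 3.9 × 10^-20 = (0.081)^3 × [La^3+]  ⇒  [La^3+] = 7.3 × 10^-17 M.
The salt with the lower threshold [La^3+] precipitates first: La(OH)3.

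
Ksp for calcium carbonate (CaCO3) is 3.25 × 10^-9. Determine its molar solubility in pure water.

s = 5.70 x 10^-5 M

CaCO3(s) ⇌ Ca^2+(aq) + CO3^2-(aq)
Ksp = [Ca^2+][CO3^2-]
Let s = molar solubility. Then [Ca^2+] = s and [CO3^2-] = s.
Ksp = (s)(s) = s^2
s = √(3.25 × 10^-9) = 5.70 × 10^-5 M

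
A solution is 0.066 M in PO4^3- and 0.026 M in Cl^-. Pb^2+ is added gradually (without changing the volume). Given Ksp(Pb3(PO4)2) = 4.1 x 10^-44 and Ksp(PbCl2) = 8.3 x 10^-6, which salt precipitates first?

Precipitation of each salt starts when its ion product equals its Ksp.
For Pb3(PO4)2: 4.1 x 10^-44 = (0.066)^2 × [Pb^2+]^3  ⇒  [Pb^2+] = 2.1 × 10^-14 M.
For PbCl2: 8.3 x 10^-6 = (0.026)^2 × [Pb^2+]  ⇒  [Pb^2+] = 1.2 × 10^-2 M.
The salt with the lower threshold [Pb^2+] precipitates first: Pb3(PO4)2.

Pb3(PO4)2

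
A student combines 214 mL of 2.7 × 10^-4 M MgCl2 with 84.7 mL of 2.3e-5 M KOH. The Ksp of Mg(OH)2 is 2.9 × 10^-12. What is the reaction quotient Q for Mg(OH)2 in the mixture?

Total volume = 214 + 84.7 = 298.7 mL.
[Mg^2+] = 2.7 × 10^-4 × (214/298.7) = 1.93 × 10^-4 M
[OH^-] = 2.3 x 10^-5 × (84.7/298.7) = 6.52 × 10^-6 M
Mg(OH)2(s) <=> Mg^2+ + 2 OH^-, so Q = [Mg^2+][OH^-]^2
Q = (1.93 × 10^-4)(6.52 × 10^-6)^2 = 8.2 × 10^-15
Q < Ksp, so no precipitate of Mg(OH)2 forms.

Q ≈ 8.2 × 10^-15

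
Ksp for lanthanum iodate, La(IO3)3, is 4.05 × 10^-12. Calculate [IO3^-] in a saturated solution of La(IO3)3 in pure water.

La(IO3)3(s) <=> La^3+(aq) + 3 IO3^-(aq)
Ksp = [La^3+][IO3^-]^3
If s mol/L of La(IO3)3 dissolves, [La^3+] = s and [IO3^-] = 3s.
Ksp = s(3s)^3 = 27s^4
s = (4.05 × 10^-12 / 27)^(1/4) = 6.223 × 10^-4 M
[IO3^-] = 3s = 1.87 × 10^-3 M

[IO3^-] ≈ 1.87e-3 M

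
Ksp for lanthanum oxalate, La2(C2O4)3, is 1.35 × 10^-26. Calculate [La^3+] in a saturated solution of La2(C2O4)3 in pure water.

La2(C2O4)3(s) ⇌ 2 La^3+(aq) + 3 C2O4^2-(aq)
Ksp = [La^3+]^2[C2O4^2-]^3
For each mole of La2(C2O4)3 that dissolves: [La^3+] = 2s, [C2O4^2-] = 3s.
Ksp = (2s)^2(3s)^3 = 108s^5
s = (1.35 × 10^-26 / 108)^(1/5) = 2.627 × 10^-6 M
[La^3+] = 2s = 5.25 × 10^-6 M

[La^3+] = 5.25 × 10^-6 M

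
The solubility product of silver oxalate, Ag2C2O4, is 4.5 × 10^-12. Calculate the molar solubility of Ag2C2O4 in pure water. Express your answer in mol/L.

Ag2C2O4(s) ⇌ 2 Ag^+ + C2O4^2-
Ksp = [Ag^+]^2[C2O4^2-]
With molar solubility s: [Ag^+] = 2s, [C2O4^2-] = s.
So Ksp = (2s)^2 × s = 4s^3
Solving, s = (4.5 × 10^-12/4)^(1/3) = 1.0 × 10^-4 M

s ≈ 1.0 × 10^-4 M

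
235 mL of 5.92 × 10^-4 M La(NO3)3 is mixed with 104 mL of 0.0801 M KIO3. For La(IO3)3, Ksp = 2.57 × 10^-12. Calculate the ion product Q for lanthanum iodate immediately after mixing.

Q ≈ 6.09 × 10^-9

Total volume = 235 + 104 = 339 mL.
[La^3+] = 5.92 × 10^-4 × (235/339) = 4.104 × 10^-4 M
[IO3^-] = 8.01 x 10^-2 × (104/339) = 2.457 × 10^-2 M
La(IO3)3(s) ⇌ La^3+ + 3 IO3^-, so Q = [La^3+][IO3^-]^3
Q = (4.104 × 10^-4)(2.457 × 10^-2)^3 = 6.09 × 10^-9
Q > Ksp, so La(IO3)3 will precipitate.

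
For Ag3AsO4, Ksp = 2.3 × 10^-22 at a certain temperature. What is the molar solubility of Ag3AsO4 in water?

Ag3AsO4(s) ⇌ 3 Ag^+(aq) + AsO4^3-(aq)
Ksp = [Ag^+]^3[AsO4^3-]
If s mol/L of Ag3AsO4 dissolves, [Ag^+] = 3s and [AsO4^3-] = s.
Substituting: Ksp = (3s)^3s = 27s^4
s = (2.3 × 10^-22 / 27)^(1/4) = 1.7 × 10^-6 M

s = 1.7 × 10^-6 M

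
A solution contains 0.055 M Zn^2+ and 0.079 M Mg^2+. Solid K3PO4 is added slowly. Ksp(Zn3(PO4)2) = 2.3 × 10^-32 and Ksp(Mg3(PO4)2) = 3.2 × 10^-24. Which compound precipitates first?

Zn3(PO4)2

Precipitation of each salt starts when its ion product equals its Ksp.
For Zn3(PO4)2: 2.3 × 10^-32 = (0.055)^3 × [PO4^3-]^2  ⇒  [PO4^3-] = 1.2 x 10^-14 M.
For Mg3(PO4)2: 3.2 × 10^-24 = (0.079)^3 × [PO4^3-]^2  ⇒  [PO4^3-] = 8.1 x 10^-11 M.
The salt with the lower threshold [PO4^3-] precipitates first: Zn3(PO4)2.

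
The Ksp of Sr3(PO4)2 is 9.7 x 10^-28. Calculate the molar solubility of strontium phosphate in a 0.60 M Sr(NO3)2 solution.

Sr3(PO4)2(s) ⇌ 3 Sr^2+(aq) + 2 PO4^3-(aq)
Ksp = [Sr^2+]^3[PO4^3-]^2
If s mol/L dissolves here, [Sr^2+] = 0.60 + 3s ≈ 0.60, [PO4^3-] = 2s (since Sr^2+ from Sr(NO3)2 dominates).
Ksp ≈ (0.60)^3 × (2s)^2
s = 3.4 × 10^-14 M
Check: 3s = 1.0 x 10^-13 ≪ 0.60, so the approximation is valid.

s ≈ 3.4 × 10^-14 M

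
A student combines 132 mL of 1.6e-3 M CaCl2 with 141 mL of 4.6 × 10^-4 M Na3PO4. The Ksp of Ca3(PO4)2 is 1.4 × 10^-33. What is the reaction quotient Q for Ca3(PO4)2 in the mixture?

2.6e-17

Total volume = 132 + 141 = 273 mL.
[Ca^2+] = 1.6 × 10^-3 × (132/273) = 7.74 × 10^-4 M
[PO4^3-] = 4.6 × 10^-4 × (141/273) = 2.38 × 10^-4 M
Ca3(PO4)2(s) ⇌ 3 Ca^2+ + 2 PO4^3-, so Q = [Ca^2+]^3[PO4^3-]^2
Q = (7.74 × 10^-4)^3(2.38 × 10^-4)^2 = 2.6 × 10^-17
Q > Ksp, so Ca3(PO4)2 will precipitate.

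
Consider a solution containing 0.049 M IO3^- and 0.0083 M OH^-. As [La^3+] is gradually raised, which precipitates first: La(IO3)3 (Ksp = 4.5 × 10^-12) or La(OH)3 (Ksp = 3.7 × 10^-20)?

Precipitation of each salt starts when its ion product equals its Ksp.
For La(IO3)3: 4.5 × 10^-12 = (0.049)^3 × [La^3+]  ⇒  [La^3+] = 3.8 x 10^-8 M.
For La(OH)3: 3.7 × 10^-20 = (0.0083)^3 × [La^3+]  ⇒  [La^3+] = 6.5 x 10^-14 M.
The salt with the lower threshold [La^3+] precipitates first: La(OH)3.

La(OH)3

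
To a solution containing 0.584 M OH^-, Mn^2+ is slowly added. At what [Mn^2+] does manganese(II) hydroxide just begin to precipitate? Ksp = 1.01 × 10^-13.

Mn(OH)2(s) ⇌ Mn^2+(aq) + 2 OH^-(aq)
Ksp = [Mn^2+][OH^-]^2
Precipitation begins when Q = Ksp. With [OH^-] = 0.584 M:
1.01 × 10^-13 = (0.584)^2 × [Mn^2+]
[Mn^2+] = (1.01 × 10^-13 / 3.411 x 10^-1) = 2.96 x 10^-13 M

2.96e-13 M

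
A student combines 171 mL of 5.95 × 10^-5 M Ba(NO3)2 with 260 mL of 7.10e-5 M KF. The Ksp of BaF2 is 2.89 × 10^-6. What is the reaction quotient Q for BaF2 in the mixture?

Q ≈ 4.33 × 10^-14

Total volume = 171 + 260 = 431 mL.
[Ba^2+] = 5.95 × 10^-5 × (171/431) = 2.361 × 10^-5 M
[F^-] = 7.10 x 10^-5 × (260/431) = 4.283 × 10^-5 M
BaF2(s) ⇌ Ba^2+(aq) + 2 F^-(aq), so Q = [Ba^2+][F^-]^2
Q = (2.361 × 10^-5)(4.283 × 10^-5)^2 = 4.33 × 10^-14
Q < Ksp, so no precipitate of BaF2 forms.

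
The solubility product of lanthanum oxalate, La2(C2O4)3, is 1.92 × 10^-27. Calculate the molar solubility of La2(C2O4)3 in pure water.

La2(C2O4)3(s) ⇌ 2 La^3+ + 3 C2O4^2-
Ksp = [La^3+]^2[C2O4^2-]^3
Let s = molar solubility. Then [La^3+] = 2s and [C2O4^2-] = 3s.
So Ksp = (2s)^2 × (3s)^3 = 108s^5
s = (1.92 × 10^-27 / 108)^(1/5) = 1.78 x 10^-6 M

s = 1.78 × 10^-6 M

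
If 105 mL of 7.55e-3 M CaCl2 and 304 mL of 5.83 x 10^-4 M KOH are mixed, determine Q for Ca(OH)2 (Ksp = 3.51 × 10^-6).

3.64 x 10^-10

Total volume = 105 + 304 = 409 mL.
[Ca^2+] = 7.55 x 10^-3 × (105/409) = 1.938 x 10^-3 M
[OH^-] = 5.83 × 10^-4 × (304/409) = 4.333 x 10^-4 M
Ca(OH)2(s) ⇌ Ca^2+(aq) + 2 OH^-(aq), so Q = [Ca^2+][OH^-]^2
Q = (1.938 x 10^-3)(4.333 × 10^-4)^2 = 3.64 x 10^-10
Q < Ksp, so no precipitate of Ca(OH)2 forms.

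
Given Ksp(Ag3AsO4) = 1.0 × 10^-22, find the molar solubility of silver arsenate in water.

s ≈ 1.4 × 10^-6 M

Ag3AsO4(s) ⇌ 3 Ag^+(aq) + AsO4^3-(aq)
Ksp = [Ag^+]^3[AsO4^3-]
For each mole of Ag3AsO4 that dissolves: [Ag^+] = 3s, [AsO4^3-] = s.
So Ksp = (3s)^3 × s = 27s^4
s = (1.0 × 10^-22 / 27)^(1/4) = 1.4 x 10^-6 M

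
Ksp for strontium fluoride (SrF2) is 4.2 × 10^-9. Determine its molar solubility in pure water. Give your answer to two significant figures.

SrF2(s) ⇌ Sr^2+ + 2 F^-
Ksp = [Sr^2+][F^-]^2
With molar solubility s: [Sr^2+] = s, [F^-] = 2s.
Substituting: Ksp = s(2s)^2 = 4s^3
s = (4.2 × 10^-9 / 4)^(1/3) = 1.0 × 10^-3 M

s ≈ 1.0 × 10^-3 M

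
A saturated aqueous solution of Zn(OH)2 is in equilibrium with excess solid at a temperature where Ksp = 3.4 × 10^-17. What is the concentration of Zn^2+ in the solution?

Zn(OH)2(s) ⇌ Zn^2+(aq) + 2 OH^-(aq)
Ksp = [Zn^2+][OH^-]^2
With molar solubility s: [Zn^2+] = s, [OH^-] = 2s.
Ksp = s(2s)^2 = 4s^3
s^3 = 3.4 × 10^-17 / 4, so s = 2.04 × 10^-6 M
[Zn^2+] = s = 2.0 × 10^-6 M

2.0 × 10^-6 M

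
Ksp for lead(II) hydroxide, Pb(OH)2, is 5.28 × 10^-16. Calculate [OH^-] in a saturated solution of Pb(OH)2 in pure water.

[OH^-] ≈ 1.02 × 10^-5 M

Pb(OH)2(s) ⇌ Pb^2+(aq) + 2 OH^-(aq)
Ksp = [Pb^2+][OH^-]^2
Let s = molar solubility. Then [Pb^2+] = s and [OH^-] = 2s.
So Ksp = s × (2s)^2 = 4s^3
s = (5.28 × 10^-16 / 4)^(1/3) = 5.092 x 10^-6 M
[OH^-] = 2s = 1.02 x 10^-5 M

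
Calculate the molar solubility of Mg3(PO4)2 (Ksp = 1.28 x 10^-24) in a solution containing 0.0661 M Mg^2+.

s = 3.33e-11 M

Mg3(PO4)2(s) ⇌ 3 Mg^2+ + 2 PO4^3-
Ksp = [Mg^2+]^3[PO4^3-]^2
If s mol/L dissolves here, [Mg^2+] = 0.0661 + 3s ≈ 0.0661, [PO4^3-] = 2s (since the Mg^2+ already present dominates).
Ksp ≈ (0.0661)^3 × (2s)^2
s = 3.33 × 10^-11 M
Check: 3s = 1.0 x 10^-10 ≪ 0.0661, so the approximation is valid.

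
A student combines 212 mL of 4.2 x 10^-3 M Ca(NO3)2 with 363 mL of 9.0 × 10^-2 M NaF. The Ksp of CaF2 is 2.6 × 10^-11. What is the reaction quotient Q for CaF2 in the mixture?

5.0e-6

Total volume = 212 + 363 = 575 mL.
[Ca^2+] = 4.2 × 10^-3 × (212/575) = 1.55 × 10^-3 M
[F^-] = 9.0 x 10^-2 × (363/575) = 5.68 × 10^-2 M
CaF2(s) ⇌ Ca^2+(aq) + 2 F^-(aq), so Q = [Ca^2+][F^-]^2
Q = (1.55 × 10^-3)(5.68 × 10^-2)^2 = 5.0 × 10^-6
Q > Ksp, so CaF2 will precipitate.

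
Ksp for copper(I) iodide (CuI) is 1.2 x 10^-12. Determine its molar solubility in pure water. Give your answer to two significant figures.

CuI(s) ⇌ Cu^+(aq) + I^-(aq)
Ksp = [Cu^+][I^-]
Let s = molar solubility. Then [Cu^+] = s and [I^-] = s.
Ksp = (s)(s) = s^2
s = (1.2 x 10^-12)^(1/2) = 1.1 × 10^-6 M

s = 1.1 x 10^-6 M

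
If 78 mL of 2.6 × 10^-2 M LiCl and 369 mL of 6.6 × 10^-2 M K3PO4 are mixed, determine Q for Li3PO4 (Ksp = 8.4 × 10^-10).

Q ≈ 5.1 x 10^-9

Total volume = 78 + 369 = 447 mL.
[Li^+] = 2.6 × 10^-2 × (78/447) = 4.54 × 10^-3 M
[PO4^3-] = 6.6 × 10^-2 × (369/447) = 5.45 × 10^-2 M
Li3PO4(s) ⇌ 3 Li^+(aq) + PO4^3-(aq), so Q = [Li^+]^3[PO4^3-]
Q = (4.54 × 10^-3)^3(5.45 × 10^-2) = 5.1 × 10^-9
Q > Ksp, so Li3PO4 will precipitate.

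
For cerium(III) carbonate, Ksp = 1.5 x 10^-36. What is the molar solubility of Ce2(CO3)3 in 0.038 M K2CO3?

Ce2(CO3)3(s) ⇌ 2 Ce^3+ + 3 CO3^2-
Ksp = [Ce^3+]^2[CO3^2-]^3
Let s be the molar solubility in this solution. [Ce^3+] = 2s, [CO3^2-] = 0.038 + 3s ≈ 0.038 (common-ion effect: CO3^2- is already 0.038 M).
Ksp ≈ (2s)^2 × (0.038)^3
s = 8.3 × 10^-17 M
Check: 3s = 2.5 × 10^-16 ≪ 0.038, so the approximation is valid.

s ≈ 8.3 x 10^-17 M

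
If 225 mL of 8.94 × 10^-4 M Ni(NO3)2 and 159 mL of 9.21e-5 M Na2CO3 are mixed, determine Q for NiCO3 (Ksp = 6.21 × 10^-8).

Total volume = 225 + 159 = 384 mL.
[Ni^2+] = 8.94 × 10^-4 × (225/384) = 5.238 x 10^-4 M
[CO3^2-] = 9.21 × 10^-5 × (159/384) = 3.814 x 10^-5 M
NiCO3(s) <=> Ni^2+(aq) + CO3^2-(aq), so Q = [Ni^2+][CO3^2-]
Q = (5.238 × 10^-4)(3.814 × 10^-5) = 2.00 × 10^-8
Q < Ksp, so no precipitate of NiCO3 forms.

Q = 2.00 × 10^-8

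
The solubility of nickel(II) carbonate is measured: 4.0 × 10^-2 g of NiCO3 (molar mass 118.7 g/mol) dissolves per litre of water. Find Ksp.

Molar solubility s = (4.0 x 10^-2 g/L) / (118.7 g/mol) = 3.37 x 10^-4 M.
NiCO3(s) ⇌ Ni^2+ + CO3^2-
For each mole of NiCO3 that dissolves: [Ni^2+] = s, [CO3^2-] = s.
Ksp = [Ni^2+][CO3^2-]
Ksp = s^2
With s = 3.37 × 10^-4: Ksp = 1.1 x 10^-7

Ksp ≈ 1.1 x 10^-7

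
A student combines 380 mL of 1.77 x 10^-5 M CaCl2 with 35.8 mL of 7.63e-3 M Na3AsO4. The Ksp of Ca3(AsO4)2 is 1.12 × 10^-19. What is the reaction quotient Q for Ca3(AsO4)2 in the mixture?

Total volume = 380 + 35.8 = 415.8 mL.
[Ca^2+] = 1.77 × 10^-5 × (380/415.8) = 1.618 × 10^-5 M
[AsO4^3-] = 7.63 x 10^-3 × (35.8/415.8) = 6.569 × 10^-4 M
Ca3(AsO4)2(s) ⇌ 3 Ca^2+(aq) + 2 AsO4^3-(aq), so Q = [Ca^2+]^3[AsO4^3-]^2
Q = (1.618 × 10^-5)^3(6.569 x 10^-4)^2 = 1.83 × 10^-21
Q < Ksp, so no precipitate of Ca3(AsO4)2 forms.

1.83 x 10^-21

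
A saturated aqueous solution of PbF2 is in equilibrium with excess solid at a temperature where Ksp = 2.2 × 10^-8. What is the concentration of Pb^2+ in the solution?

[Pb^2+] = 1.8e-3 M

PbF2(s) ⇌ Pb^2+(aq) + 2 F^-(aq)
Ksp = [Pb^2+][F^-]^2
If s mol/L of PbF2 dissolves, [Pb^2+] = s and [F^-] = 2s.
So Ksp = s × (2s)^2 = 4s^3
s^3 = 2.2 × 10^-8 / 4, so s = 1.77 × 10^-3 M
[Pb^2+] = s = 1.8 x 10^-3 M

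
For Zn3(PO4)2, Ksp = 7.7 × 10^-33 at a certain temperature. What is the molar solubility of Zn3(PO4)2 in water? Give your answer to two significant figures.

Zn3(PO4)2(s) <=> 3 Zn^2+(aq) + 2 PO4^3-(aq)
Ksp = [Zn^2+]^3[PO4^3-]^2
For each mole of Zn3(PO4)2 that dissolves: [Zn^2+] = 3s, [PO4^3-] = 2s.
So Ksp = (3s)^3 × (2s)^2 = 108s^5
s^5 = 7.7 × 10^-33 / 108, so s = 1.5 x 10^-7 M

s ≈ 1.5 × 10^-7 M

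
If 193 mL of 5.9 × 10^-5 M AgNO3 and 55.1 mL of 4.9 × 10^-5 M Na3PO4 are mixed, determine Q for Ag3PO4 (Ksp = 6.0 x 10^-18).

Total volume = 193 + 55.1 = 248.1 mL.
[Ag^+] = 5.9 × 10^-5 × (193/248.1) = 4.59 x 10^-5 M
[PO4^3-] = 4.9 x 10^-5 × (55.1/248.1) = 1.09 × 10^-5 M
Ag3PO4(s) ⇌ 3 Ag^+(aq) + PO4^3-(aq), so Q = [Ag^+]^3[PO4^3-]
Q = (4.59 × 10^-5)^3(1.09 × 10^-5) = 1.1 × 10^-18
Q < Ksp, so no precipitate of Ag3PO4 forms.

Q ≈ 1.1e-18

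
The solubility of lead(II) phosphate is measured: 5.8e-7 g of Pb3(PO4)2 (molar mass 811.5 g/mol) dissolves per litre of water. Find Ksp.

Ksp ≈ 2.0 × 10^-44

Molar solubility s = (5.8 × 10^-7 g/L) / (811.5 g/mol) = 7.15 × 10^-10 M.
Pb3(PO4)2(s) ⇌ 3 Pb^2+(aq) + 2 PO4^3-(aq)
Let s = molar solubility. Then [Pb^2+] = 3s and [PO4^3-] = 2s.
Ksp = [Pb^2+]^3[PO4^3-]^2
So Ksp = (3s)^3 × (2s)^2 = 108s^5
With s = 7.15 x 10^-10: Ksp = 2.0 × 10^-44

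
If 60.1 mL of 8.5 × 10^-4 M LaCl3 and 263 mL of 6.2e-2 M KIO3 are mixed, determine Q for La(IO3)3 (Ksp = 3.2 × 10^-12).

Q ≈ 2.0 × 10^-8

Total volume = 60.1 + 263 = 323.1 mL.
[La^3+] = 8.5 × 10^-4 × (60.1/323.1) = 1.58 × 10^-4 M
[IO3^-] = 6.2 × 10^-2 × (263/323.1) = 5.05 × 10^-2 M
La(IO3)3(s) ⇌ La^3+ + 3 IO3^-, so Q = [La^3+][IO3^-]^3
Q = (1.58 × 10^-4)(5.05 × 10^-2)^3 = 2.0 × 10^-8
Q > Ksp, so La(IO3)3 will precipitate.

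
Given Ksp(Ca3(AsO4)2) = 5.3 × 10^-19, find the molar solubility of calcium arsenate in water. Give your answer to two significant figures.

Ca3(AsO4)2(s) ⇌ 3 Ca^2+(aq) + 2 AsO4^3-(aq)
Ksp = [Ca^2+]^3[AsO4^3-]^2
For each mole of Ca3(AsO4)2 that dissolves: [Ca^2+] = 3s, [AsO4^3-] = 2s.
Substituting: Ksp = (3s)^3(2s)^2 = 108s^5
s^5 = 5.3 × 10^-19 / 108, so s = 8.7 × 10^-5 M

s ≈ 8.7e-5 M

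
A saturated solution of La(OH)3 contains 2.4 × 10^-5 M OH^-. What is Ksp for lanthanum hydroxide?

1.1 × 10^-19

La(OH)3(s) ⇌ La^3+(aq) + 3 OH^-(aq)
Stoichiometry gives [La^3+] = (1/3)[OH^-] = 8.00 × 10^-6 M.
Ksp = [La^3+][OH^-]^3
Ksp = 8.00 x 10^-6 × (2.4 × 10^-5)^3 = 1.1 × 10^-19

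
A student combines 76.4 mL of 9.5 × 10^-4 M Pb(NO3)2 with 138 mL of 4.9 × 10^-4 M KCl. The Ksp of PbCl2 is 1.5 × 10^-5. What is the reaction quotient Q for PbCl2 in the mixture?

Total volume = 76.4 + 138 = 214.4 mL.
[Pb^2+] = 9.5 × 10^-4 × (76.4/214.4) = 3.39 x 10^-4 M
[Cl^-] = 4.9 x 10^-4 × (138/214.4) = 3.15 x 10^-4 M
PbCl2(s) ⇌ Pb^2+(aq) + 2 Cl^-(aq), so Q = [Pb^2+][Cl^-]^2
Q = (3.39 × 10^-4)(3.15 × 10^-4)^2 = 3.4 × 10^-11
Q < Ksp, so no precipitate of PbCl2 forms.

3.4 x 10^-11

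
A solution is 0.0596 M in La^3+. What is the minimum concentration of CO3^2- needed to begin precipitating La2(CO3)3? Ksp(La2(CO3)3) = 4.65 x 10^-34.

La2(CO3)3(s) ⇌ 2 La^3+ + 3 CO3^2-
Ksp = [La^3+]^2[CO3^2-]^3
Precipitation begins when Q = Ksp. With [La^3+] = 0.0596 M:
4.65 x 10^-34 = (0.0596)^2 × [CO3^2-]^3
[CO3^2-] = (4.65 x 10^-34 / 3.552 × 10^-3)^(1/3) = 5.08 x 10^-11 M

[CO3^2-] = 5.08e-11 M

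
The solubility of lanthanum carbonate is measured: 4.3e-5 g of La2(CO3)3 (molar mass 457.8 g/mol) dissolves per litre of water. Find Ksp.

Ksp = 7.9e-34

Molar solubility s = (4.3 × 10^-5 g/L) / (457.8 g/mol) = 9.39 × 10^-8 M.
La2(CO3)3(s) ⇌ 2 La^3+ + 3 CO3^2-
If s mol/L of La2(CO3)3 dissolves, [La^3+] = 2s and [CO3^2-] = 3s.
Ksp = [La^3+]^2[CO3^2-]^3
So Ksp = (2s)^2 × (3s)^3 = 108s^5
Ksp = 108 × (9.39 x 10^-8)^5 = 7.9 × 10^-34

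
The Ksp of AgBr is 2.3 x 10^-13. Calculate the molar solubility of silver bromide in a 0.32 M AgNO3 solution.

AgBr(s) <=> Ag^+(aq) + Br^-(aq)
Ksp = [Ag^+][Br^-]
Let s be the molar solubility in this solution. [Ag^+] = 0.32 + s ≈ 0.32, [Br^-] = s (since Ag^+ from AgNO3 dominates).
Ksp ≈ 0.32 × s
s = 7.2 × 10^-13 M
Check: s = 7.2 × 10^-13 ≪ 0.32, so the approximation is valid.

7.2e-13 M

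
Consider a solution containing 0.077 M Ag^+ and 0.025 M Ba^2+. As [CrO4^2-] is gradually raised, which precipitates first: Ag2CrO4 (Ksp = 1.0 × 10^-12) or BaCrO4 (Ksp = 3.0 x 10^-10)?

Each salt begins to precipitate when Q = Ksp, i.e. when [CrO4^2-] reaches its threshold.
For Ag2CrO4: 1.0 × 10^-12 = (0.077)^2 × [CrO4^2-]  ⇒  [CrO4^2-] = 1.7 x 10^-10 M.
For BaCrO4: 3.0 x 10^-10 = 0.025 × [CrO4^2-]  ⇒  [CrO4^2-] = 1.2 x 10^-8 M.
The salt with the lower threshold [CrO4^2-] precipitates first: Ag2CrO4.

Ag2CrO4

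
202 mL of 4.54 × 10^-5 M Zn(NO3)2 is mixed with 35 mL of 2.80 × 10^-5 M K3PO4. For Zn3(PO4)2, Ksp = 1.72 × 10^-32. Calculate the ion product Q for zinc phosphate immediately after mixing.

Total volume = 202 + 35 = 237 mL.
[Zn^2+] = 4.54 x 10^-5 × (202/237) = 3.870 × 10^-5 M
[PO4^3-] = 2.80 x 10^-5 × (35/237) = 4.135 × 10^-6 M
Zn3(PO4)2(s) ⇌ 3 Zn^2+ + 2 PO4^3-, so Q = [Zn^2+]^3[PO4^3-]^2
Q = (3.870 x 10^-5)^3(4.135 × 10^-6)^2 = 9.91 × 10^-25
Q > Ksp, so Zn3(PO4)2 will precipitate.

Q = 9.91 × 10^-25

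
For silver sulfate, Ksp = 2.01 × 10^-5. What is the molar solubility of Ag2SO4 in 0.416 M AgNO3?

Ag2SO4(s) ⇌ 2 Ag^+ + SO4^2-
Ksp = [Ag^+]^2[SO4^2-]
Let s be the molar solubility in this solution. [Ag^+] = 0.416 + 2s ≈ 0.416, [SO4^2-] = s (Ksp is small, so little additional dissolves).
Ksp ≈ (0.416)^2 × s
s = 1.16 x 10^-4 M
Check: 2s = 2.3 x 10^-4 ≪ 0.416, so the approximation is valid.

s ≈ 1.16e-4 M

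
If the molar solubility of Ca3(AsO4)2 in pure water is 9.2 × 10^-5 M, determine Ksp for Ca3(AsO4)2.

Ksp = 7.1 × 10^-19

Ca3(AsO4)2(s) ⇌ 3 Ca^2+ + 2 AsO4^3-
If s mol/L of Ca3(AsO4)2 dissolves, [Ca^2+] = 3s and [AsO4^3-] = 2s.
Ksp = [Ca^2+]^3[AsO4^3-]^2
Ksp = (3s)^3(2s)^2 = 108s^5
Ksp = 108 × (9.2 × 10^-5)^5 = 7.1 × 10^-19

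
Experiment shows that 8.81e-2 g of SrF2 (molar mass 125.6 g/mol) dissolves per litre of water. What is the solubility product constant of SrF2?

1.38 × 10^-9

Molar solubility s = (8.81 x 10^-2 g/L) / (125.6 g/mol) = 7.014 × 10^-4 M.
SrF2(s) ⇌ Sr^2+ + 2 F^-
If s mol/L of SrF2 dissolves, [Sr^2+] = s and [F^-] = 2s.
Ksp = [Sr^2+][F^-]^2
Ksp = s(2s)^2 = 4s^3
Ksp = 4 × (7.014 × 10^-4)^3 = 1.38 × 10^-9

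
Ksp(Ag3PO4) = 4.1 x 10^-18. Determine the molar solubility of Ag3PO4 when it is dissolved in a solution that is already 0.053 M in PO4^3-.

Ag3PO4(s) ⇌ 3 Ag^+ + PO4^3-
Ksp = [Ag^+]^3[PO4^3-]
Let s be the molar solubility in this solution. [Ag^+] = 3s, [PO4^3-] = 0.053 + s ≈ 0.053 (Ksp is small, so little additional dissolves).
Ksp ≈ (3s)^3 × 0.053
s = 1.4 × 10^-6 M
Check: s = 1.4 × 10^-6 ≪ 0.053, so the approximation is valid.

1.4 × 10^-6 M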